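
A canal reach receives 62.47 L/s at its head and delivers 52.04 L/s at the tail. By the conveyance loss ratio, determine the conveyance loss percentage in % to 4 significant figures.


Approach: apply the conveyance loss ratio, loss% = ((Q_head - Q_tail)/Q_head)*100.
loss = ((62.47 - 52.04)/62.47)*100 = 16.70 %
Therefore the conveyance loss percentage = 16.70 %.


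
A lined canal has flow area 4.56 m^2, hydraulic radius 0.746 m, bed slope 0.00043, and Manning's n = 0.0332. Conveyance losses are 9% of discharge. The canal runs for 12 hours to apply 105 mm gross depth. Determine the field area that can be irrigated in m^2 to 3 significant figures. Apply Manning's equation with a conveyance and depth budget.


Approach: apply Manning's equation with a conveyance and depth budget, Q = (1/n)*A*R^(2/3)*S^(1/2); Q_field = Q*(1-loss); Area = Q_field*t/(d/1000).
Step 1 — canal discharge (Manning's equation):
  Q = (1/0.0332) * 4.56 * 0.746^(2/3) * 0.00043^(1/2) = 2.3427 m^3/s
Step 2 — delivered flow: Q_field = 2.3427*(1 - 9/100) = 2.1319 m^3/s
Step 3 — volume delivered: V = 2.1319 * 12*3600 = 92097 m^3
Step 4 — area served: A = V / (depth/1000) = 92097 / 0.105 = 877000 m^2
Therefore the field area that can be irrigated = 877000 m^2.


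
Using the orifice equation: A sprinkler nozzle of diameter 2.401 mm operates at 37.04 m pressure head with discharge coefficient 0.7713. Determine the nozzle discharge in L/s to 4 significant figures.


Approach: apply the orifice equation, Q = Cd*A*sqrt(2*g*h), A = pi*(d/2)^2.
A = pi*(2.401e-3/2)^2 = 4.52766e-06 m^2
Q = 0.7713 * 4.52766e-06 * sqrt(2*9.81*37.04) * 1000 = 0.09414 L/s
Therefore the nozzle discharge = 0.09414 L/s.


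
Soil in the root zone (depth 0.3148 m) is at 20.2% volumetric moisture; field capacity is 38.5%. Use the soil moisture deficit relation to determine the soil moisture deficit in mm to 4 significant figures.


Approach: apply the soil moisture deficit relation, SMD = (FC - theta)/100 * depth * 1000.
SMD = (38.5 - 20.2)/100 * 0.3148 * 1000 = 57.61 mm
Therefore the soil moisture deficit = 57.61 mm.


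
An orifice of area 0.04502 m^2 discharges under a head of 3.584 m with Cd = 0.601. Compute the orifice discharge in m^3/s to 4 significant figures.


Approach: apply the orifice equation, Q = Cd*A*sqrt(2*g*h).
Q = 0.601 * 0.04502 * sqrt(2*9.81*3.584) = 0.2269 m^3/s
Therefore the orifice discharge = 0.2269 m^3/s.


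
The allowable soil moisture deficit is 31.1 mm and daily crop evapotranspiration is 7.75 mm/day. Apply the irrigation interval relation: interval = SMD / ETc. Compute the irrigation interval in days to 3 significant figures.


interval = 31.1 / 7.75 = 4.01 days
Therefore the irrigation interval = 4.01 days.


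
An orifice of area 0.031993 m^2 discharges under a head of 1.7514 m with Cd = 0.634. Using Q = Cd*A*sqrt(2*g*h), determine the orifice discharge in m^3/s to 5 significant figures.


Q = 0.634 * 0.031993 * sqrt(2*9.81*1.7514) = 0.11890 m^3/s
Therefore the orifice discharge = 0.11890 m^3/s.


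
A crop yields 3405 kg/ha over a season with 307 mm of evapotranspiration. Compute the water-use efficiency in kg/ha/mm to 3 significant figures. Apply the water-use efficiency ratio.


Approach: apply the water-use efficiency ratio, WUE = yield/ET.
WUE = 3405 / 307 = 11.1 kg/ha/mm
Therefore the water-use efficiency = 11.1 kg/ha/mm.


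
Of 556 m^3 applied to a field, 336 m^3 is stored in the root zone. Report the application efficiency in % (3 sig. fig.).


Approach: apply the application efficiency ratio, Ea = (stored/applied)*100.
Ea = (336/556)*100 = 60.4 %
Therefore the application efficiency = 60.4 %.


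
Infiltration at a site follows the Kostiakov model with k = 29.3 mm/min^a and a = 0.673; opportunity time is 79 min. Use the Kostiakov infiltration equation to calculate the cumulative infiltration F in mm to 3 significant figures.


Approach: apply the Kostiakov infiltration equation, F = k*t^a.
F = 29.3 * 79^0.673 = 555 mm
Therefore the cumulative infiltration F = 555 mm.


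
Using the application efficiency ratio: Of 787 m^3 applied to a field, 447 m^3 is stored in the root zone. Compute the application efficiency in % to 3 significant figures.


Approach: apply the application efficiency ratio, Ea = (stored/applied)*100.
Ea = (447/787)*100 = 56.8 %
Therefore the application efficiency = 56.8 %.


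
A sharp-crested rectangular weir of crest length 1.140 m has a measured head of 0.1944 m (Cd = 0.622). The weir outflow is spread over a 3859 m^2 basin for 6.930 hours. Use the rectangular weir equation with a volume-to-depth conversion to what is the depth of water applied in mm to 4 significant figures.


Approach: apply the rectangular weir equation with a volume-to-depth conversion, Q = (2/3)*Cd*L*sqrt(2g)*H^1.5; d = Q*t/A * 1000.
Step 1 — weir discharge:
  Q = (2/3)*0.622*1.140*sqrt(2*9.81)*0.1944^1.5 = 0.179472 m^3/s
Step 2 — volume: V = 0.179472 * 6.930*3600 = 4477.48 m^3
Step 3 — depth: d = V/A * 1000 = 4477.48/3859 * 1000 = 1160 mm
Therefore the depth of water applied = 1160 mm.


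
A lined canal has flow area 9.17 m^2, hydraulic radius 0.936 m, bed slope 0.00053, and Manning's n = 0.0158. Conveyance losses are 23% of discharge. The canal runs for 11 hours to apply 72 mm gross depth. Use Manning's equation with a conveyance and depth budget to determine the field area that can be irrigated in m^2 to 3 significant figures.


Approach: apply Manning's equation with a conveyance and depth budget, Q = (1/n)*A*R^(2/3)*S^(1/2); Q_field = Q*(1-loss); Area = Q_field*t/(d/1000).
Step 1 — canal discharge (Manning's equation):
  Q = (1/0.0158) * 9.17 * 0.936^(2/3) * 0.00053^(1/2) = 12.785 m^3/s
Step 2 — delivered flow: Q_field = 12.785*(1 - 23/100) = 9.8445 m^3/s
Step 3 — volume delivered: V = 9.8445 * 11*3600 = 389840 m^3
Step 4 — area served: A = V / (depth/1000) = 389840 / 0.072 = 5410000 m^2
Therefore the field area that can be irrigated = 5410000 m^2.


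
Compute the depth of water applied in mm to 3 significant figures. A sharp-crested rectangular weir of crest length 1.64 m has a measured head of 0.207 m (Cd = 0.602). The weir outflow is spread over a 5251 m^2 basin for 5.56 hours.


Approach: apply the rectangular weir equation with a volume-to-depth conversion, Q = (2/3)*Cd*L*sqrt(2g)*H^1.5; d = Q*t/A * 1000.
Step 1 — weir discharge:
  Q = (2/3)*0.602*1.64*sqrt(2*9.81)*0.207^1.5 = 0.27457 m^3/s
Step 2 — volume: V = 0.27457 * 5.56*3600 = 5495.8 m^3
Step 3 — depth: d = V/A * 1000 = 5495.8/5251 * 1000 = 1050 mm
Therefore the depth of water applied = 1050 mm.


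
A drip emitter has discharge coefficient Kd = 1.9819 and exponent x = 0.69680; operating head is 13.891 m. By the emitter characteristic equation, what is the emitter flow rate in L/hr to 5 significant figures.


Approach: apply the emitter characteristic equation, q = Kd * h^x.
q = 1.9819 * 13.891^0.69680 = 12.398 L/hr
Therefore the emitter flow rate = 12.398 L/hr.


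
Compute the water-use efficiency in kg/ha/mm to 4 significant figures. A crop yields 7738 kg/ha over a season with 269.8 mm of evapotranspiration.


Approach: apply the water-use efficiency ratio, WUE = yield/ET.
WUE = 7738 / 269.8 = 28.68 kg/ha/mm
Therefore the water-use efficiency = 28.68 kg/ha/mm.


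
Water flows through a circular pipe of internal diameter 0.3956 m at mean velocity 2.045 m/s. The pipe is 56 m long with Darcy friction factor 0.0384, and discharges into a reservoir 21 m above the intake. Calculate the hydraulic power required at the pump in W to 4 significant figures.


Approach: apply continuity + Darcy-Weisbach + hydraulic power, Q = A*v; hf = f*(L/D)*(v^2/(2g)); H = static + hf; P = rho*g*Q*H.
Step 1 — flow rate (continuity, Q = A*v):
  A = pi*(0.3956/2)^2 = 0.122914 m^2
  Q = 0.122914 * 2.045 = 0.251360 m^3/s
Step 2 — friction head loss (Darcy-Weisbach):
  hf = 0.0384 * (56/0.3956) * (2.045^2 / (2*9.81))
  hf = 1.15865 m
Step 3 — total head: H = 21 + 1.15865 = 22.1586 m
Step 4 — hydraulic power (P = rho*g*Q*H):
  P = 1000 * 9.81 * 0.251360 * 22.1586 = 54640 W
Therefore the hydraulic power required at the pump = 54640 W.


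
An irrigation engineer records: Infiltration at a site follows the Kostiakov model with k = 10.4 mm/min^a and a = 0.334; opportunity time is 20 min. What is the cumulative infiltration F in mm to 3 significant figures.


Approach: apply the Kostiakov infiltration equation, F = k*t^a.
F = 10.4 * 20^0.334 = 28.3 mm
Therefore the cumulative infiltration F = 28.3 mm.


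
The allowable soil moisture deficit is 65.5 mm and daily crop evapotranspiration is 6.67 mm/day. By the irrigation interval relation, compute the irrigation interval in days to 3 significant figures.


Approach: apply the irrigation interval relation, interval = SMD / ETc.
interval = 65.5 / 6.67 = 9.82 days
Therefore the irrigation interval = 9.82 days.


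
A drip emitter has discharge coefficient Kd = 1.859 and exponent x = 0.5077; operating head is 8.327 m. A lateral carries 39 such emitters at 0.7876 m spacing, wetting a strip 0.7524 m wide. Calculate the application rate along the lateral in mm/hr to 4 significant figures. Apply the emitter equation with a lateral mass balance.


Approach: apply the emitter equation with a lateral mass balance, q = Kd*h^x; Q = n*q; rate = Q/(n*spacing*width).
Step 1 — single emitter flow (q = Kd*h^x):
  q = 1.859 * 8.327^0.5077 = 5.45270 L/hr
Step 2 — total lateral flow: Q = 39 * 5.45270 = 212.655 L/hr
Step 3 — wetted area: A = 39 * 0.7876 * 0.7524 = 23.1110 m^2
Step 4 — application rate: Q/A = 212.655/23.1110 = 9.201 mm/hr
Therefore the application rate along the lateral = 9.201 mm/hr.


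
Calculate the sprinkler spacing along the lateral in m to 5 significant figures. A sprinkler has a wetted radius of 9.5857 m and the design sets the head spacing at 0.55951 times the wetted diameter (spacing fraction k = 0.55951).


Approach: apply the sprinkler spacing rule (spacing as a fraction of wetted diameter), S = k*(2*R).
S = 0.55951 * (2 * 9.5857) = 10.727 m
Therefore the sprinkler spacing along the lateral = 10.727 m.


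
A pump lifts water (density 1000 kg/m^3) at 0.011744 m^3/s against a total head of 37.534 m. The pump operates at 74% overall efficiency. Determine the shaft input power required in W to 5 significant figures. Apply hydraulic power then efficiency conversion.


Approach: apply hydraulic power then efficiency conversion, P = rho*g*Q*H; P_in = P/eta.
Step 1 — hydraulic power (P = rho*g*Q*H):
  P = 1000 * 9.81 * 0.011744 * 37.534 = 4324.241 W
Step 2 — input power: P_in = P/eta = 4324.241 / 0.74 = 5843.6 W
Therefore the shaft input power required = 5843.6 W.


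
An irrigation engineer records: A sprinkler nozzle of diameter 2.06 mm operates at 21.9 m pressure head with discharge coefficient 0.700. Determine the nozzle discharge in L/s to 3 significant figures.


Approach: apply the orifice equation, Q = Cd*A*sqrt(2*g*h), A = pi*(d/2)^2.
A = pi*(2.06e-3/2)^2 = 3.3329e-06 m^2
Q = 0.700 * 3.3329e-06 * sqrt(2*9.81*21.9) * 1000 = 0.0484 L/s
Therefore the nozzle discharge = 0.0484 L/s.


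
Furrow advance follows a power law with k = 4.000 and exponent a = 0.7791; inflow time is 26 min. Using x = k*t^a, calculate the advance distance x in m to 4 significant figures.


x = 4.000 * 26^0.7791 = 50.64 m
Therefore the advance distance x = 50.64 m.


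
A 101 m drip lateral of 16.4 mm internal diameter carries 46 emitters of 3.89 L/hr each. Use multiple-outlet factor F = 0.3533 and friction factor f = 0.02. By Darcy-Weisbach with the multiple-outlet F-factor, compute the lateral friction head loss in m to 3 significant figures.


Approach: apply Darcy-Weisbach with the multiple-outlet F-factor, Q = n*q/(3600*1000) m^3/s; v = Q/A; hf = F*f*(L/D)*(v^2/(2g)).
Q = 46*3.89/(3600*1000) = 4.9706e-05 m^3/s
A = pi*(16.4e-3/2)^2 = 2.1124e-04 m^2, so v = Q/A = 0.23530 m/s
hf = 0.3533*0.02*(101/0.0164)*(0.23530^2/(2*9.81)) = 0.123 m
Therefore the lateral friction head loss = 0.123 m.


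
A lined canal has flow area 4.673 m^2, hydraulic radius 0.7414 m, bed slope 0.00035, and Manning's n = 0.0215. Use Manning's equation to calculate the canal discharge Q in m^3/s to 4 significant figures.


Approach: apply Manning's equation, Q = (1/n)*A*R^(2/3)*S^(1/2).
Q = (1/0.0215) * 4.673 * 0.7414^(2/3) * 0.00035^(1/2) = 3.331 m^3/s
Therefore the canal discharge Q = 3.331 m^3/s.


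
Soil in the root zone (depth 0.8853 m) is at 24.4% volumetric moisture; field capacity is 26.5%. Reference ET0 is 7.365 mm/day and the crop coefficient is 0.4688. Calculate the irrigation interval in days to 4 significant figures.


Approach: apply soil-water budget scheduling, SMD = (FC-theta)/100*depth*1000; ETc = ET0*Kc; interval = SMD/ETc.
Step 1 — soil moisture deficit:
  SMD = (26.5 - 24.4)/100 * 0.8853 * 1000 = 18.5913 mm
Step 2 — daily crop ET (ETc = ET0*Kc):
  ETc = 7.365 * 0.4688 = 3.45271 mm/day
Step 3 — irrigation interval (SMD/ETc):
  interval = 18.5913 / 3.45271 = 5.385 days
Therefore the irrigation interval = 5.385 days.


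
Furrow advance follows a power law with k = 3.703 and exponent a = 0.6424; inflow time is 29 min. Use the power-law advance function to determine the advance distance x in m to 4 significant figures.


Approach: apply the power-law advance function, x = k*t^a.
x = 3.703 * 29^0.6424 = 32.21 m
Therefore the advance distance x = 32.21 m.


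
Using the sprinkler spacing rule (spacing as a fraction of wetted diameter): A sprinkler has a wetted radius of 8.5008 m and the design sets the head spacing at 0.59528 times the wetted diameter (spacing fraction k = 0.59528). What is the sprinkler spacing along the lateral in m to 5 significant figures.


Approach: apply the sprinkler spacing rule (spacing as a fraction of wetted diameter), S = k*(2*R).
S = 0.59528 * (2 * 8.5008) = 10.121 m
Therefore the sprinkler spacing along the lateral = 10.121 m.


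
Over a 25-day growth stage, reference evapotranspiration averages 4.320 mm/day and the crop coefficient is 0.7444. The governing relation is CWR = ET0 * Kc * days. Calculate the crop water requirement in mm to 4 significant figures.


CWR = 4.320 * 0.7444 * 25 = 80.40 mm
Therefore the crop water requirement = 80.40 mm.


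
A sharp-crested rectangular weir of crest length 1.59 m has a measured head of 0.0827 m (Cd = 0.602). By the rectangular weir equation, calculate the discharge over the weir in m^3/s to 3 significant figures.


Approach: apply the rectangular weir equation, Q = (2/3)*Cd*L*sqrt(2g)*H^1.5.
Q = (2/3)*0.602*1.59*sqrt(2*9.81)*0.0827^1.5 = 0.0672 m^3/s
Therefore the discharge over the weir = 0.0672 m^3/s.


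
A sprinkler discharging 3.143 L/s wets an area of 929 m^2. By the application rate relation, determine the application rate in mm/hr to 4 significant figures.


Approach: apply the application rate relation, rate = (Q/A)*3600.
rate = (3.143 / 929) * 3600 = 12.18 mm/hr
Therefore the application rate = 12.18 mm/hr.


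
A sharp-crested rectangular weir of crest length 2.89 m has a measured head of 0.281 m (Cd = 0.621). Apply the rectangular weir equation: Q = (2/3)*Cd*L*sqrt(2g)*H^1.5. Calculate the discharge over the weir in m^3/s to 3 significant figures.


Q = (2/3)*0.621*2.89*sqrt(2*9.81)*0.281^1.5 = 0.789 m^3/s
Therefore the discharge over the weir = 0.789 m^3/s.


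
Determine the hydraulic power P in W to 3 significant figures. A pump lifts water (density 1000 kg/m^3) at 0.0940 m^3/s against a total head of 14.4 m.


Approach: apply the hydraulic power relation, P = rho*g*Q*H.
P = 1000 * 9.81 * 0.0940 * 14.4 = 13300 W
Therefore the hydraulic power P = 13300 W.


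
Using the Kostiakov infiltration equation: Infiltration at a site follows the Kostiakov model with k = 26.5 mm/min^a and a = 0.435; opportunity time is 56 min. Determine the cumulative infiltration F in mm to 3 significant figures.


Approach: apply the Kostiakov infiltration equation, F = k*t^a.
F = 26.5 * 56^0.435 = 153 mm
Therefore the cumulative infiltration F = 153 mm.


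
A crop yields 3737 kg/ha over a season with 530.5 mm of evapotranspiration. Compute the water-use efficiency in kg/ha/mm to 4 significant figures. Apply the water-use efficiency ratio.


Approach: apply the water-use efficiency ratio, WUE = yield/ET.
WUE = 3737 / 530.5 = 7.044 kg/ha/mm
Therefore the water-use efficiency = 7.044 kg/ha/mm.


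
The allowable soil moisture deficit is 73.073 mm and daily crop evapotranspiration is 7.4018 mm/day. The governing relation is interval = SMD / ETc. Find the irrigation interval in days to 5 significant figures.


interval = 73.073 / 7.4018 = 9.8723 days
Therefore the irrigation interval = 9.8723 days.


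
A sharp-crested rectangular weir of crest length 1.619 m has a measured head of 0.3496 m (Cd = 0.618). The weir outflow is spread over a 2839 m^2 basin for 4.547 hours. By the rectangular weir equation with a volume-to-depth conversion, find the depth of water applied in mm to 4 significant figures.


Approach: apply the rectangular weir equation with a volume-to-depth conversion, Q = (2/3)*Cd*L*sqrt(2g)*H^1.5; d = Q*t/A * 1000.
Step 1 — weir discharge:
  Q = (2/3)*0.618*1.619*sqrt(2*9.81)*0.3496^1.5 = 0.610732 m^3/s
Step 2 — volume: V = 0.610732 * 4.547*3600 = 9997.19 m^3
Step 3 — depth: d = V/A * 1000 = 9997.19/2839 * 1000 = 3521 mm
Therefore the depth of water applied = 3521 mm.


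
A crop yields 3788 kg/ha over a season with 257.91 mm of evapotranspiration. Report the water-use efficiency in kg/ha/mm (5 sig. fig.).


Approach: apply the water-use efficiency ratio, WUE = yield/ET.
WUE = 3788 / 257.91 = 14.687 kg/ha/mm
Therefore the water-use efficiency = 14.687 kg/ha/mm.


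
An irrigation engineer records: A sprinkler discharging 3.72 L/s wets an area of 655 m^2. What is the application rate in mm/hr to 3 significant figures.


Approach: apply the application rate relation, rate = (Q/A)*3600.
rate = (3.72 / 655) * 3600 = 20.4 mm/hr
Therefore the application rate = 20.4 mm/hr.


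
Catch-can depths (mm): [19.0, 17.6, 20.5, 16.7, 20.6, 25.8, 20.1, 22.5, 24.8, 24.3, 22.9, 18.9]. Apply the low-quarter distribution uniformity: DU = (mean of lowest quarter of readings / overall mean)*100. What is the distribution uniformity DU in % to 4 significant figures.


sorted lowest 3 of 12: [16.7, 17.6, 18.9] -> mean = 17.7333 mm
overall mean = 21.1417 mm
DU = (17.7333/21.1417)*100 = 83.88 %
Therefore the distribution uniformity DU = 83.88 %.


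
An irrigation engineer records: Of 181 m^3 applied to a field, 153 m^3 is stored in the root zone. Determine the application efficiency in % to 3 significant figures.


Approach: apply the application efficiency ratio, Ea = (stored/applied)*100.
Ea = (153/181)*100 = 84.5 %
Therefore the application efficiency = 84.5 %.


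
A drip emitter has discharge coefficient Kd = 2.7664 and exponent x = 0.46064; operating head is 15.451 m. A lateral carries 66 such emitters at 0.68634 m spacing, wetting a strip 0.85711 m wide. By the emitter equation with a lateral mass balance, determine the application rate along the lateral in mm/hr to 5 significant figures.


Approach: apply the emitter equation with a lateral mass balance, q = Kd*h^x; Q = n*q; rate = Q/(n*spacing*width).
Step 1 — single emitter flow (q = Kd*h^x):
  q = 2.7664 * 15.451^0.46064 = 9.763284 L/hr
Step 2 — total lateral flow: Q = 66 * 9.763284 = 644.3768 L/hr
Step 3 — wetted area: A = 66 * 0.68634 * 0.85711 = 38.82575 m^2
Step 4 — application rate: Q/A = 644.3768/38.82575 = 16.597 mm/hr
Therefore the application rate along the lateral = 16.597 mm/hr.


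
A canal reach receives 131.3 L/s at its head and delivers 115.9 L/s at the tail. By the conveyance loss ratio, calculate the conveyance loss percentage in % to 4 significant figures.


Approach: apply the conveyance loss ratio, loss% = ((Q_head - Q_tail)/Q_head)*100.
loss = ((131.3 - 115.9)/131.3)*100 = 11.73 %
Therefore the conveyance loss percentage = 11.73 %.


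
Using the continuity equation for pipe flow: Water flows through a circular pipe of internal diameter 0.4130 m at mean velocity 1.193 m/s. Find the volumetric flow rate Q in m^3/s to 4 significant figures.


Approach: apply the continuity equation for pipe flow, Q = A * v with A = pi*(D/2)^2.
A = pi*(0.4130/2)^2 = 0.133965 m^2
Q = 0.133965 * 1.193 = 0.1598 m^3/s
Therefore the volumetric flow rate Q = 0.1598 m^3/s.


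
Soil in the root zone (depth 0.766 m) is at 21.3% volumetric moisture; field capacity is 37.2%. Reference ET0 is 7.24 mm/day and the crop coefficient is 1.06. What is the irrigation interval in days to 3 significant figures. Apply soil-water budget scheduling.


Approach: apply soil-water budget scheduling, SMD = (FC-theta)/100*depth*1000; ETc = ET0*Kc; interval = SMD/ETc.
Step 1 — soil moisture deficit:
  SMD = (37.2 - 21.3)/100 * 0.766 * 1000 = 121.79 mm
Step 2 — daily crop ET (ETc = ET0*Kc):
  ETc = 7.24 * 1.06 = 7.6744 mm/day
Step 3 — irrigation interval (SMD/ETc):
  interval = 121.79 / 7.6744 = 15.9 days
Therefore the irrigation interval = 15.9 days.


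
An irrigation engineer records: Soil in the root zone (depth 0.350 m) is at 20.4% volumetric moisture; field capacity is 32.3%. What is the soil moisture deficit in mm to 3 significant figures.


Approach: apply the soil moisture deficit relation, SMD = (FC - theta)/100 * depth * 1000.
SMD = (32.3 - 20.4)/100 * 0.350 * 1000 = 41.6 mm
Therefore the soil moisture deficit = 41.6 mm.


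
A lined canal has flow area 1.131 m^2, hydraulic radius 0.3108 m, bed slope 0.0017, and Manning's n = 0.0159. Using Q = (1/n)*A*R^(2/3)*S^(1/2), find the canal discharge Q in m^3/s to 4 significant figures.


Q = (1/0.0159) * 1.131 * 0.3108^(2/3) * 0.0017^(1/2) = 1.346 m^3/s
Therefore the canal discharge Q = 1.346 m^3/s.


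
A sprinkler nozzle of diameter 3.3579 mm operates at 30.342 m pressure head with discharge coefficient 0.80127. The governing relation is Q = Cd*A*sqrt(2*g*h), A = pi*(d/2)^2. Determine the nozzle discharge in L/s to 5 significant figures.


A = pi*(3.3579e-3/2)^2 = 8.855751e-06 m^2
Q = 0.80127 * 8.855751e-06 * sqrt(2*9.81*30.342) * 1000 = 0.17313 L/s
Therefore the nozzle discharge = 0.17313 L/s.


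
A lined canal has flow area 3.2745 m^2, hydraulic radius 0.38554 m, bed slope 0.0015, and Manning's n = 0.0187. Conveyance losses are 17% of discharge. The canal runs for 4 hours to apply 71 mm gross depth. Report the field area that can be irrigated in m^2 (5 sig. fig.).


Approach: apply Manning's equation with a conveyance and depth budget, Q = (1/n)*A*R^(2/3)*S^(1/2); Q_field = Q*(1-loss); Area = Q_field*t/(d/1000).
Step 1 — canal discharge (Manning's equation):
  Q = (1/0.0187) * 3.2745 * 0.38554^(2/3) * 0.0015^(1/2) = 3.592488 m^3/s
Step 2 — delivered flow: Q_field = 3.592488*(1 - 17/100) = 2.981765 m^3/s
Step 3 — volume delivered: V = 2.981765 * 4*3600 = 42937.42 m^3
Step 4 — area served: A = V / (depth/1000) = 42937.42 / 0.071 = 604750 m^2
Therefore the field area that can be irrigated = 604750 m^2.


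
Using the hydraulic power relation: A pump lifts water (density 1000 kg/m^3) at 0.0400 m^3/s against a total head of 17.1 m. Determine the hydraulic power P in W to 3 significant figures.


Approach: apply the hydraulic power relation, P = rho*g*Q*H.
P = 1000 * 9.81 * 0.0400 * 17.1 = 6710 W
Therefore the hydraulic power P = 6710 W.


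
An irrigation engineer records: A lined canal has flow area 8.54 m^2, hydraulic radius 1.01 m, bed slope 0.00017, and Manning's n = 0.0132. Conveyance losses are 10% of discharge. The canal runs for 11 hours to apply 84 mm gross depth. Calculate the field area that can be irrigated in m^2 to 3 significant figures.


Approach: apply Manning's equation with a conveyance and depth budget, Q = (1/n)*A*R^(2/3)*S^(1/2); Q_field = Q*(1-loss); Area = Q_field*t/(d/1000).
Step 1 — canal discharge (Manning's equation):
  Q = (1/0.0132) * 8.54 * 1.01^(2/3) * 0.00017^(1/2) = 8.4916 m^3/s
Step 2 — delivered flow: Q_field = 8.4916*(1 - 10/100) = 7.6424 m^3/s
Step 3 — volume delivered: V = 7.6424 * 11*3600 = 302640 m^3
Step 4 — area served: A = V / (depth/1000) = 302640 / 0.084 = 3600000 m^2
Therefore the field area that can be irrigated = 3600000 m^2.


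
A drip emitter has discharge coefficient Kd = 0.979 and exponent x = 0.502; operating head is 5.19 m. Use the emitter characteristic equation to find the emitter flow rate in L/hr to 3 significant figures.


Approach: apply the emitter characteristic equation, q = Kd * h^x.
q = 0.979 * 5.19^0.502 = 2.24 L/hr
Therefore the emitter flow rate = 2.24 L/hr.


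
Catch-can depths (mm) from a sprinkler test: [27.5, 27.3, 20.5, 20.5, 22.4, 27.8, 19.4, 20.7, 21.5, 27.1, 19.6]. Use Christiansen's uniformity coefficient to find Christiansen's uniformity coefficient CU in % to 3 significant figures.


Approach: apply Christiansen's uniformity coefficient, CU = (1 - mean_abs_deviation/mean)*100.
mean = 23.118 mm
mean |d_i - mean| = 3.1322 mm
CU = (1 - 3.1322/23.118)*100 = 86.5 %
Therefore Christiansen's uniformity coefficient CU = 86.5 %.


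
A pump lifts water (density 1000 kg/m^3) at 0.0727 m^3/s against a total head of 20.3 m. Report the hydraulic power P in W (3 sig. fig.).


Approach: apply the hydraulic power relation, P = rho*g*Q*H.
P = 1000 * 9.81 * 0.0727 * 20.3 = 14500 W
Therefore the hydraulic power P = 14500 W.


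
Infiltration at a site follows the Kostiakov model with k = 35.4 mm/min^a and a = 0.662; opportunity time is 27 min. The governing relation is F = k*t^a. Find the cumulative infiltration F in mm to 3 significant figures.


F = 35.4 * 27^0.662 = 314 mm
Therefore the cumulative infiltration F = 314 mm.


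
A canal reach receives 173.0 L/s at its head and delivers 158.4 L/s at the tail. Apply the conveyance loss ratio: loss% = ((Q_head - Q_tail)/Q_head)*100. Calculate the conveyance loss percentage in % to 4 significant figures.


loss = ((173.0 - 158.4)/173.0)*100 = 8.439 %
Therefore the conveyance loss percentage = 8.439 %.


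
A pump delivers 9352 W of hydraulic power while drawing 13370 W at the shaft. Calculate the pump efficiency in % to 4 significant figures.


Approach: apply the efficiency ratio, eta = (P_out/P_in)*100.
eta = (9352 / 13370) * 100 = 69.95 %
Therefore the pump efficiency = 69.95 %.


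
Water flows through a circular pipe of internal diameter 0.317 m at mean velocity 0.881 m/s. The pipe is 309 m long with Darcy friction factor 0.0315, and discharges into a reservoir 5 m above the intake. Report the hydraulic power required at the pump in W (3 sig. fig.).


Approach: apply continuity + Darcy-Weisbach + hydraulic power, Q = A*v; hf = f*(L/D)*(v^2/(2g)); H = static + hf; P = rho*g*Q*H.
Step 1 — flow rate (continuity, Q = A*v):
  A = pi*(0.317/2)^2 = 0.078924 m^2
  Q = 0.078924 * 0.881 = 0.069532 m^3/s
Step 2 — friction head loss (Darcy-Weisbach):
  hf = 0.0315 * (309/0.317) * (0.881^2 / (2*9.81))
  hf = 1.2147 m
Step 3 — total head: H = 5 + 1.2147 = 6.2147 m
Step 4 — hydraulic power (P = rho*g*Q*H):
  P = 1000 * 9.81 * 0.069532 * 6.2147 = 4240 W
Therefore the hydraulic power required at the pump = 4240 W.


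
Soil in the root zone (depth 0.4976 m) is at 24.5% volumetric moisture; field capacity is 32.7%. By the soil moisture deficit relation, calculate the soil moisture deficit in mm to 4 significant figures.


Approach: apply the soil moisture deficit relation, SMD = (FC - theta)/100 * depth * 1000.
SMD = (32.7 - 24.5)/100 * 0.4976 * 1000 = 40.80 mm
Therefore the soil moisture deficit = 40.80 mm.


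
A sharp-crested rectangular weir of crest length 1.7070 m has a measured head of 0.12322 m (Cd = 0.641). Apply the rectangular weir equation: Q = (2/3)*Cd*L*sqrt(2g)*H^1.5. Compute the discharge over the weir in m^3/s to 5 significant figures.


Q = (2/3)*0.641*1.7070*sqrt(2*9.81)*0.12322^1.5 = 0.13976 m^3/s
Therefore the discharge over the weir = 0.13976 m^3/s.


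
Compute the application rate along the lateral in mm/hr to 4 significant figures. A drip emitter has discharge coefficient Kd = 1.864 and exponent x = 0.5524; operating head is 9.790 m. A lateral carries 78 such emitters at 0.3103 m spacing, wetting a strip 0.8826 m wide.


Approach: apply the emitter equation with a lateral mass balance, q = Kd*h^x; Q = n*q; rate = Q/(n*spacing*width).
Step 1 — single emitter flow (q = Kd*h^x):
  q = 1.864 * 9.790^0.5524 = 6.57286 L/hr
Step 2 — total lateral flow: Q = 78 * 6.57286 = 512.683 L/hr
Step 3 — wetted area: A = 78 * 0.3103 * 0.8826 = 21.3619 m^2
Step 4 — application rate: Q/A = 512.683/21.3619 = 24.00 mm/hr
Therefore the application rate along the lateral = 24.00 mm/hr.


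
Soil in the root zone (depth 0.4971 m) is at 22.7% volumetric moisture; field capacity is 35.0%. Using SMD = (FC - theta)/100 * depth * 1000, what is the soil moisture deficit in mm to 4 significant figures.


SMD = (35.0 - 22.7)/100 * 0.4971 * 1000 = 61.14 mm
Therefore the soil moisture deficit = 61.14 mm.


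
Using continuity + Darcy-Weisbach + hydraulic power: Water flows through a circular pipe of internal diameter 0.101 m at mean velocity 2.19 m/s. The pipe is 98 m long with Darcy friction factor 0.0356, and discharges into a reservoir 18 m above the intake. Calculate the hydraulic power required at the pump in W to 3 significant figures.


Approach: apply continuity + Darcy-Weisbach + hydraulic power, Q = A*v; hf = f*(L/D)*(v^2/(2g)); H = static + hf; P = rho*g*Q*H.
Step 1 — flow rate (continuity, Q = A*v):
  A = pi*(0.101/2)^2 = 0.0080118 m^2
  Q = 0.0080118 * 2.19 = 0.017546 m^3/s
Step 2 — friction head loss (Darcy-Weisbach):
  hf = 0.0356 * (98/0.101) * (2.19^2 / (2*9.81))
  hf = 8.4439 m
Step 3 — total head: H = 18 + 8.4439 = 26.444 m
Step 4 — hydraulic power (P = rho*g*Q*H):
  P = 1000 * 9.81 * 0.017546 * 26.444 = 4550 W
Therefore the hydraulic power required at the pump = 4550 W.


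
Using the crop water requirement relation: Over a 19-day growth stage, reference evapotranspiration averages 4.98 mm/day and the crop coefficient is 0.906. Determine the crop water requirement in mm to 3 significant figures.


Approach: apply the crop water requirement relation, CWR = ET0 * Kc * days.
CWR = 4.98 * 0.906 * 19 = 85.7 mm
Therefore the crop water requirement = 85.7 mm.


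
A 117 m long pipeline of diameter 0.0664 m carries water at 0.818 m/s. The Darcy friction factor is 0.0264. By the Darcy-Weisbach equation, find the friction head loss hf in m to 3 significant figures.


Approach: apply the Darcy-Weisbach equation, hf = f*(L/D)*(v^2/(2g)).
hf = 0.0264 * (117/0.0664) * (0.818^2 / (2*9.81))
hf = 1.59 m
Therefore the friction head loss hf = 1.59 m.


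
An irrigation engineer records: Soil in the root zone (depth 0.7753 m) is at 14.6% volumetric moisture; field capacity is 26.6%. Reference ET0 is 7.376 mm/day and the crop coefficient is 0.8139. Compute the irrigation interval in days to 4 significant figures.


Approach: apply soil-water budget scheduling, SMD = (FC-theta)/100*depth*1000; ETc = ET0*Kc; interval = SMD/ETc.
Step 1 — soil moisture deficit:
  SMD = (26.6 - 14.6)/100 * 0.7753 * 1000 = 93.0360 mm
Step 2 — daily crop ET (ETc = ET0*Kc):
  ETc = 7.376 * 0.8139 = 6.00333 mm/day
Step 3 — irrigation interval (SMD/ETc):
  interval = 93.0360 / 6.00333 = 15.50 days
Therefore the irrigation interval = 15.50 days.


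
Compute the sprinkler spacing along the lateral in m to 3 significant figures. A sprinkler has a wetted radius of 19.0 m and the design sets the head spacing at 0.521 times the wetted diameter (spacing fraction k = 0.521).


Approach: apply the sprinkler spacing rule (spacing as a fraction of wetted diameter), S = k*(2*R).
S = 0.521 * (2 * 19.0) = 19.8 m
Therefore the sprinkler spacing along the lateral = 19.8 m.


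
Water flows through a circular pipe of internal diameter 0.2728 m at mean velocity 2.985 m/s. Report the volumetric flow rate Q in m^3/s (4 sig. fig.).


Approach: apply the continuity equation for pipe flow, Q = A * v with A = pi*(D/2)^2.
A = pi*(0.2728/2)^2 = 0.0584492 m^2
Q = 0.0584492 * 2.985 = 0.1745 m^3/s
Therefore the volumetric flow rate Q = 0.1745 m^3/s.


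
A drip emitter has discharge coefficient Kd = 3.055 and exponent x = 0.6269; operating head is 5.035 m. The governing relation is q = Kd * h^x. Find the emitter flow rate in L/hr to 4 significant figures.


q = 3.055 * 5.035^0.6269 = 8.416 L/hr
Therefore the emitter flow rate = 8.416 L/hr.


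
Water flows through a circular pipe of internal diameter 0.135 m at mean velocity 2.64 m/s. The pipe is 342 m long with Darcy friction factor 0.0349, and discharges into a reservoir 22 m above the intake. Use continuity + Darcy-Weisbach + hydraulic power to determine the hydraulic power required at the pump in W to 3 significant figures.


Approach: apply continuity + Darcy-Weisbach + hydraulic power, Q = A*v; hf = f*(L/D)*(v^2/(2g)); H = static + hf; P = rho*g*Q*H.
Step 1 — flow rate (continuity, Q = A*v):
  A = pi*(0.135/2)^2 = 0.014314 m^2
  Q = 0.014314 * 2.64 = 0.037789 m^3/s
Step 2 — friction head loss (Darcy-Weisbach):
  hf = 0.0349 * (342/0.135) * (2.64^2 / (2*9.81))
  hf = 31.407 m
Step 3 — total head: H = 22 + 31.407 = 53.407 m
Step 4 — hydraulic power (P = rho*g*Q*H):
  P = 1000 * 9.81 * 0.037789 * 53.407 = 19800 W
Therefore the hydraulic power required at the pump = 19800 W.


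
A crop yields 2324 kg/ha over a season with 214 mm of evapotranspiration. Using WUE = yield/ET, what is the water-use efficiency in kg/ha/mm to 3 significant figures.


WUE = 2324 / 214 = 10.9 kg/ha/mm
Therefore the water-use efficiency = 10.9 kg/ha/mm.


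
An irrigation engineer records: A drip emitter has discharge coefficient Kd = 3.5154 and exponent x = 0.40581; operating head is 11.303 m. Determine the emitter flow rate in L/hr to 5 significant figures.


Approach: apply the emitter characteristic equation, q = Kd * h^x.
q = 3.5154 * 11.303^0.40581 = 9.4053 L/hr
Therefore the emitter flow rate = 9.4053 L/hr.


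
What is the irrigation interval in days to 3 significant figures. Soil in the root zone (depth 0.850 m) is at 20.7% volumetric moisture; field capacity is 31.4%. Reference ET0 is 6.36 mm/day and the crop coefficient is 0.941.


Approach: apply soil-water budget scheduling, SMD = (FC-theta)/100*depth*1000; ETc = ET0*Kc; interval = SMD/ETc.
Step 1 — soil moisture deficit:
  SMD = (31.4 - 20.7)/100 * 0.850 * 1000 = 90.950 mm
Step 2 — daily crop ET (ETc = ET0*Kc):
  ETc = 6.36 * 0.941 = 5.9848 mm/day
Step 3 — irrigation interval (SMD/ETc):
  interval = 90.950 / 5.9848 = 15.2 days
Therefore the irrigation interval = 15.2 days.


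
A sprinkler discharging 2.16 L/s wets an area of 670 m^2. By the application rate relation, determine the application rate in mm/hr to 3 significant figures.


Approach: apply the application rate relation, rate = (Q/A)*3600.
rate = (2.16 / 670) * 3600 = 11.6 mm/hr
Therefore the application rate = 11.6 mm/hr.


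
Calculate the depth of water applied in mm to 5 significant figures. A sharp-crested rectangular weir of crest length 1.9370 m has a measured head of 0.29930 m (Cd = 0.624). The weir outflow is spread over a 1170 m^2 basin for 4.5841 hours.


Approach: apply the rectangular weir equation with a volume-to-depth conversion, Q = (2/3)*Cd*L*sqrt(2g)*H^1.5; d = Q*t/A * 1000.
Step 1 — weir discharge:
  Q = (2/3)*0.624*1.9370*sqrt(2*9.81)*0.29930^1.5 = 0.5844300 m^3/s
Step 2 — volume: V = 0.5844300 * 4.5841*3600 = 9644.709 m^3
Step 3 — depth: d = V/A * 1000 = 9644.709/1170 * 1000 = 8243.3 mm
Therefore the depth of water applied = 8243.3 mm.


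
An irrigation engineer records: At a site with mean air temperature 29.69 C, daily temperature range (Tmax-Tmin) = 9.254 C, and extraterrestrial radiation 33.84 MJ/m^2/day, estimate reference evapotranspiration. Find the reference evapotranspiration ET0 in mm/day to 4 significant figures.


Approach: apply the Hargreaves-Samani method, ET0 = 0.0023*(Tmean+17.8)*sqrt(Tmax-Tmin)*0.408*Ra.
ET0 = 0.0023*(29.69+17.8)*sqrt(9.254)*0.408*33.84 = 4.588 mm/day
Therefore the reference evapotranspiration ET0 = 4.588 mm/day.


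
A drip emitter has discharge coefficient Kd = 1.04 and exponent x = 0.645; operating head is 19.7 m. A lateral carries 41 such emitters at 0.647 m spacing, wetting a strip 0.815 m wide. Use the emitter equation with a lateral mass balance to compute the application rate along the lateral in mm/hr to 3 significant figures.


Approach: apply the emitter equation with a lateral mass balance, q = Kd*h^x; Q = n*q; rate = Q/(n*spacing*width).
Step 1 — single emitter flow (q = Kd*h^x):
  q = 1.04 * 19.7^0.645 = 7.1115 L/hr
Step 2 — total lateral flow: Q = 41 * 7.1115 = 291.57 L/hr
Step 3 — wetted area: A = 41 * 0.647 * 0.815 = 21.620 m^2
Step 4 — application rate: Q/A = 291.57/21.620 = 13.5 mm/hr
Therefore the application rate along the lateral = 13.5 mm/hr.


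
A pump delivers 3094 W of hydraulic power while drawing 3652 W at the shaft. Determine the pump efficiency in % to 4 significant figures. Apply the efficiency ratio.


Approach: apply the efficiency ratio, eta = (P_out/P_in)*100.
eta = (3094 / 3652) * 100 = 84.72 %
Therefore the pump efficiency = 84.72 %.


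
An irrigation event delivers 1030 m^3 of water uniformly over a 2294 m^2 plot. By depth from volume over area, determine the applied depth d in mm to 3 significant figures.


Approach: apply depth from volume over area, d = (V/A)*1000.
d = (1030 / 2294) * 1000 = 449 mm
Therefore the applied depth d = 449 mm.


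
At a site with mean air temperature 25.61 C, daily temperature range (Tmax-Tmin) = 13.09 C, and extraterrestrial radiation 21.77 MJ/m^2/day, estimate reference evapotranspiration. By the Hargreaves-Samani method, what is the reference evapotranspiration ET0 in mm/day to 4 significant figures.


Approach: apply the Hargreaves-Samani method, ET0 = 0.0023*(Tmean+17.8)*sqrt(Tmax-Tmin)*0.408*Ra.
ET0 = 0.0023*(25.61+17.8)*sqrt(13.09)*0.408*21.77 = 3.209 mm/day
Therefore the reference evapotranspiration ET0 = 3.209 mm/day.


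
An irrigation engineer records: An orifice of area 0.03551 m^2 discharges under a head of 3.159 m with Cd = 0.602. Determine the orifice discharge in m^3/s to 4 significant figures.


Approach: apply the orifice equation, Q = Cd*A*sqrt(2*g*h).
Q = 0.602 * 0.03551 * sqrt(2*9.81*3.159) = 0.1683 m^3/s
Therefore the orifice discharge = 0.1683 m^3/s.


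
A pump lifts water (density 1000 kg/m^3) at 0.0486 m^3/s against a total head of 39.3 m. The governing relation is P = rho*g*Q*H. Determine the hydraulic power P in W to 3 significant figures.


P = 1000 * 9.81 * 0.0486 * 39.3 = 18700 W
Therefore the hydraulic power P = 18700 W.


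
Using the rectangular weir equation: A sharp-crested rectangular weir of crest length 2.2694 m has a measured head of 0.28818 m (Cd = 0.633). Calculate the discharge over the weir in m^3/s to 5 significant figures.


Approach: apply the rectangular weir equation, Q = (2/3)*Cd*L*sqrt(2g)*H^1.5.
Q = (2/3)*0.633*2.2694*sqrt(2*9.81)*0.28818^1.5 = 0.65625 m^3/s
Therefore the discharge over the weir = 0.65625 m^3/s.


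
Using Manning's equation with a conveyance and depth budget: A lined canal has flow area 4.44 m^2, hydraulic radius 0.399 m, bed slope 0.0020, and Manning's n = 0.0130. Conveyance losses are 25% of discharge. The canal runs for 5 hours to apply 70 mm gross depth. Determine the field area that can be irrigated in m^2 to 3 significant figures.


Approach: apply Manning's equation with a conveyance and depth budget, Q = (1/n)*A*R^(2/3)*S^(1/2); Q_field = Q*(1-loss); Area = Q_field*t/(d/1000).
Step 1 — canal discharge (Manning's equation):
  Q = (1/0.0130) * 4.44 * 0.399^(2/3) * 0.0020^(1/2) = 8.2782 m^3/s
Step 2 — delivered flow: Q_field = 8.2782*(1 - 25/100) = 6.2087 m^3/s
Step 3 — volume delivered: V = 6.2087 * 5*3600 = 111760 m^3
Step 4 — area served: A = V / (depth/1000) = 111760 / 0.07 = 1600000 m^2
Therefore the field area that can be irrigated = 1600000 m^2.
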